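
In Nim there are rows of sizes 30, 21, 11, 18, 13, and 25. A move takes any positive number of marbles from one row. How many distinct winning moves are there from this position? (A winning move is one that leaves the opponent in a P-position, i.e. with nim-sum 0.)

In binary:
  11110  (30)
  10101  (21)
  01011  (11)
  10010  (18)
  01101  (13)
  11001  (25)
  -----
  00110  (6)
The overall nim-sum is X = 6. A row of size p has a winning move iff p XOR X < p (reduce it to p XOR X).
  30: 30 XOR 6 = 24 < 30 — winning move (to 24).
  21: 21 XOR 6 = 19 < 21 — winning move (to 19).
  11: 11 XOR 6 = 13 ≥ 11 — no move.
  18: 18 XOR 6 = 20 ≥ 18 — no move.
  13: 13 XOR 6 = 11 < 13 — winning move (to 11).
  25: 25 XOR 6 = 31 ≥ 25 — no move.
That gives 3 winning moves.

3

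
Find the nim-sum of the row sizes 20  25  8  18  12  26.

1

Nim-sum: 20 ^ 25 ^ 8 ^ 18 ^ 12 ^ 26 = 1.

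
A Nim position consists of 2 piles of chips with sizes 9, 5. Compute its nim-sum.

Write each in binary and XOR column by column:
  1001  (9)
  0101  (5)
  ----
  1100  (12)

12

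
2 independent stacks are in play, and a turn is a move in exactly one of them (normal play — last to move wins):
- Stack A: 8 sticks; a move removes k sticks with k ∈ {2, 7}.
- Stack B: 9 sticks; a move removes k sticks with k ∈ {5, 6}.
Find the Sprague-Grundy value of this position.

Build the Grundy sequence for stack A with g(k) = mex{g(k−s) : s ∈ {2, 7}, s ≤ k}:
g(0) = mex{} = 0
g(1) = mex{} = 0
g(2) = mex{0} = 1
g(3) = mex{0} = 1
g(4) = mex{1} = 0
g(5) = mex{1} = 0
g(6) = mex{0} = 1
g(7) = mex{0} = 1
g(8) = mex{0,1} = 2
So g(8) = 2.
Build the Grundy sequence for stack B with g(k) = mex{g(k−s) : s ∈ {5, 6}, s ≤ k}:
g(0) = mex{} = 0
g(1) = mex{} = 0
g(2) = mex{} = 0
g(3) = mex{} = 0
g(4) = mex{} = 0
g(5) = mex{0} = 1
g(6) = mex{0} = 1
g(7) = mex{0} = 1
g(8) = mex{0} = 1
g(9) = mex{0} = 1
So g(9) = 1.
By the Sprague-Grundy theorem, the Grundy value of a sum of independent games is the XOR of the component values.
Combined value = 2 ⊕ 1 = 3.

3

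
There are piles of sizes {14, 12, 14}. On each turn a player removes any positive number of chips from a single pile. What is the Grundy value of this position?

Write each in binary and XOR column by column:
  1110  (14)
  1100  (12)
  1110  (14)
  ----
  1100  (12)

12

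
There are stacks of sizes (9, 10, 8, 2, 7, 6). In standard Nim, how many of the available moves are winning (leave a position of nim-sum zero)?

Write each in binary and XOR column by column:
  1001  (9)
  1010  (10)
  1000  (8)
  0010  (2)
  0111  (7)
  0110  (6)
  ----
  1000  (8)
The overall nim-sum is X = 8. A stack of size p has a winning move iff p XOR X < p (reduce it to p XOR X).
  9: 9 XOR 8 = 1 < 9 — winning move (to 1).
  10: 10 XOR 8 = 2 < 10 — winning move (to 2).
  8: 8 XOR 8 = 0 < 8 — winning move (to 0).
  2: 2 XOR 8 = 10 ≥ 2 — no move.
  7: 7 XOR 8 = 15 ≥ 7 — no move.
  6: 6 XOR 8 = 14 ≥ 6 — no move.
That gives 3 winning moves.

3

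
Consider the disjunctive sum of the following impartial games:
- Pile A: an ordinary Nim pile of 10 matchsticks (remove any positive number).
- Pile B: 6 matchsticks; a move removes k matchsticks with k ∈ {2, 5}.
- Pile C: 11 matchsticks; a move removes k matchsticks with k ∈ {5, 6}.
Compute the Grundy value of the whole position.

11

Pile A is a plain Nim pile of size 10, so its Grundy value is 10.
Build the Grundy sequence for pile B with g(k) = mex{g(k−s) : s ∈ {2, 5}, s ≤ k}:
k:     0  1  2  3  4  5  6
g(k):  0  0  1  1  0  2  1
So g(6) = 1.
For pile C, compute g(0), g(1), … with moves {5, 6}:
k:     0  1  2  3  4  5  6  7  8  9 10 11
g(k):  0  0  0  0  0  1  1  1  1  1  2  0
So g(11) = 0.
By the Sprague-Grundy theorem, the Grundy value of a sum of independent games is the XOR of the component values.
Combined value = 10 ⊕ 1 ⊕ 0 = 11.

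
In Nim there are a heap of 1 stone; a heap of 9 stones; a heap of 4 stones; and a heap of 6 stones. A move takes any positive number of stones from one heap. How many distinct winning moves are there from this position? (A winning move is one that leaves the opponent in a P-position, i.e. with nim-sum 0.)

Compute the nim-sum pairwise:
1 XOR 9 = 8
8 XOR 4 = 12
12 XOR 6 = 10
The overall nim-sum is X = 10. A heap of size p has a winning move iff p XOR X < p (reduce it to p XOR X).
  1: 1 XOR 10 = 11 ≥ 1 — no move.
  9: 9 XOR 10 = 3 < 9 — winning move (to 3).
  4: 4 XOR 10 = 14 ≥ 4 — no move.
  6: 6 XOR 10 = 12 ≥ 6 — no move.
That gives 1 winning move.

1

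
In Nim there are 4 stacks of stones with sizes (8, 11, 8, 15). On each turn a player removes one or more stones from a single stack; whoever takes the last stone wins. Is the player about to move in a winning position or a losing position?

Winning position

Nim-sum: 8 XOR 11 XOR 8 XOR 15 = 4.
The nim-sum is 4 ≠ 0, so this is an N-position: the player to move can win.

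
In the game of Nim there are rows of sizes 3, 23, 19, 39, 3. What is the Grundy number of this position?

35

In binary:
  000011  (3)
  010111  (23)
  010011  (19)
  100111  (39)
  000011  (3)
  ------
  100011  (35)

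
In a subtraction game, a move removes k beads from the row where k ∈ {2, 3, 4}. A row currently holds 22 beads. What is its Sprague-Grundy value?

2

Compute g(0), g(1), … for moves {2, 3, 4}:
k:     0  1  2  3  4  5  6  7  8  9 10 11 12 13 14 15 16 17 18 19 20 21 22
g(k):  0  0  1  1  2  2  0  0  1  1  2  2  0  0  1  1  2  2  0  0  1  1  2
So g(22) = 2.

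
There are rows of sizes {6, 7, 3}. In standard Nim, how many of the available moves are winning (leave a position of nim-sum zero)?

Nim-sum: 6 ⊕ 7 ⊕ 3 = 2.
The overall nim-sum is X = 2. A row of size p has a winning move iff p XOR X < p (reduce it to p XOR X).
  6: 6 XOR 2 = 4 < 6 — winning move (to 4).
  7: 7 XOR 2 = 5 < 7 — winning move (to 5).
  3: 3 XOR 2 = 1 < 3 — winning move (to 1).
That gives 3 winning moves.

3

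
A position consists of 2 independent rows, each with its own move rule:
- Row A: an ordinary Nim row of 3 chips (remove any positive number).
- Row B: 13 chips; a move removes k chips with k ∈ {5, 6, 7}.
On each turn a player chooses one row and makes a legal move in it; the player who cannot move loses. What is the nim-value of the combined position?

3

Row A is a plain Nim row of size 3, so its Grundy value is 3.
Build the Grundy sequence for row B with g(k) = mex{g(k−s) : s ∈ {5, 6, 7}, s ≤ k}:
k:     0  1  2  3  4  5  6  7  8  9 10 11 12 13
g(k):  0  0  0  0  0  1  1  1  1  1  2  2  0  0
So g(13) = 0.
By the Sprague-Grundy theorem, the Grundy value of a sum of independent games is the XOR of the component values.
Combined value = 3 XOR 0 = 3.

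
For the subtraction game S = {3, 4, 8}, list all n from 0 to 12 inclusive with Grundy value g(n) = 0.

Grundy values for subtraction set {3, 4, 8}:
g(0) = mex{} = 0
g(1) = mex{} = 0
g(2) = mex{} = 0
g(3) = mex{0} = 1
g(4) = mex{0} = 1
g(5) = mex{0} = 1
g(6) = mex{0,1} = 2
g(7) = mex{1} = 0
g(8) = mex{0,1} = 2
g(9) = mex{0,1,2} = 3
g(10) = mex{0,2} = 1
g(11) = mex{0,1,2} = 3
g(12) = mex{1,2,3} = 0
The P-positions (g = 0) in 0..12 are 0, 1, 2, 7, 12.

0, 1, 2, 7, 12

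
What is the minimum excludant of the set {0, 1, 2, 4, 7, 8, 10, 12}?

The values 0, 1, 2 are all present; 3 is the first non-negative integer missing from the set.

3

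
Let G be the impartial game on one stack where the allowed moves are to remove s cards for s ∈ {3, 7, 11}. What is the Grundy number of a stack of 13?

1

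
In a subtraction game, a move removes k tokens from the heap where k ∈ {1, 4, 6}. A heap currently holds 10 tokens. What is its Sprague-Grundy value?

Build the Grundy sequence with g(k) = mex{g(k−s) : s ∈ {1, 4, 6}, s ≤ k}:
g(0) = mex{} = 0
g(1) = mex{0} = 1
g(2) = mex{1} = 0
g(3) = mex{0} = 1
g(4) = mex{0,1} = 2
g(5) = mex{1,2} = 0
g(6) = mex{0} = 1
g(7) = mex{1} = 0
g(8) = mex{0,2} = 1
g(9) = mex{0,1} = 2
g(10) = mex{1,2} = 0
So g(10) = 0.

0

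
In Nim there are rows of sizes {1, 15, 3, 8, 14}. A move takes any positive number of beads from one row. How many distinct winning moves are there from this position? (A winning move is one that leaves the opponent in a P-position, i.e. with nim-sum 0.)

Nim-sum: 1 XOR 15 XOR 3 XOR 8 XOR 14 = 11.
The overall nim-sum is X = 11. A row of size p has a winning move iff p XOR X < p (reduce it to p XOR X).
  1: 1 XOR 11 = 10 ≥ 1 — no move.
  15: 15 XOR 11 = 4 < 15 — winning move (to 4).
  3: 3 XOR 11 = 8 ≥ 3 — no move.
  8: 8 XOR 11 = 3 < 8 — winning move (to 3).
  14: 14 XOR 11 = 5 < 14 — winning move (to 5).
That gives 3 winning moves.

3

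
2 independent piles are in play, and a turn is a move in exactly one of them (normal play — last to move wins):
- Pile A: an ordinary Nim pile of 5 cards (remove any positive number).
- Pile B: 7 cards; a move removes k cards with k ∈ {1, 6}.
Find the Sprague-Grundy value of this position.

5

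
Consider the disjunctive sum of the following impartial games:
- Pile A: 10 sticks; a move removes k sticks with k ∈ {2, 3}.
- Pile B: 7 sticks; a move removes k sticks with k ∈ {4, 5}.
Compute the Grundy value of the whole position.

1

For pile A, compute g(0), g(1), … with moves {2, 3}:
g(0) = mex{} = 0
g(1) = mex{} = 0
g(2) = mex{0} = 1
g(3) = mex{0} = 1
g(4) = mex{0,1} = 2
g(5) = mex{1} = 0
g(6) = mex{1,2} = 0
g(7) = mex{0,2} = 1
g(8) = mex{0} = 1
g(9) = mex{0,1} = 2
g(10) = mex{1} = 0
So g(10) = 0.
Build the Grundy sequence for pile B with g(k) = mex{g(k−s) : s ∈ {4, 5}, s ≤ k}:
k:     0  1  2  3  4  5  6  7
g(k):  0  0  0  0  1  1  1  1
So g(7) = 1.
By the Sprague-Grundy theorem, the Grundy value of a sum of independent games is the XOR of the component values.
Combined value = 0 ⊕ 1 = 1.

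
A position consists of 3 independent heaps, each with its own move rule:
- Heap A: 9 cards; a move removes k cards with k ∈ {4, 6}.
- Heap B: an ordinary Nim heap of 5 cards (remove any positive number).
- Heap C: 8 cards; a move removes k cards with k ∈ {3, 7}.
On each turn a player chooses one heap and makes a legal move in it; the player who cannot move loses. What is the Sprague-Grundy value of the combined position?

5

Build the Grundy sequence for heap A with g(k) = mex{g(k−s) : s ∈ {4, 6}, s ≤ k}:
k:     0  1  2  3  4  5  6  7  8  9
g(k):  0  0  0  0  1  1  1  1  2  2
So g(9) = 2.
Heap B is a plain Nim heap of size 5, so its Grundy value is 5.
Grundy values for heap C (subtraction set {3, 7}):
k:     0  1  2  3  4  5  6  7  8
g(k):  0  0  0  1  1  1  0  2  2
So g(8) = 2.
By the Sprague-Grundy theorem, the Grundy value of a sum of independent games is the XOR of the component values.
Combined value = 2 ⊕ 5 ⊕ 2 = 5.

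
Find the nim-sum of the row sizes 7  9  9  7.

0

Nim-sum: 7 ⊕ 9 ⊕ 9 ⊕ 7 = 0.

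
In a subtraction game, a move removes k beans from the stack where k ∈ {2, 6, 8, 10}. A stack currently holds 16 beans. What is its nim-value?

Compute g(0), g(1), … for moves {2, 6, 8, 10}:
k:     0  1  2  3  4  5  6  7  8  9 10 11 12 13 14 15 16
g(k):  0  0  1  1  0  0  1  1  2  2  3  3  2  2  3  3  0
So g(16) = 0.

0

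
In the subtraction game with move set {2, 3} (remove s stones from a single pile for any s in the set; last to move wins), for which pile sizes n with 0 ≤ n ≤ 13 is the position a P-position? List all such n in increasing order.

0, 1, 5, 6, 10, 11

Compute g(0), g(1), … for moves {2, 3}:
g(0) = mex{} = 0
g(1) = mex{} = 0
g(2) = mex{0} = 1
g(3) = mex{0} = 1
g(4) = mex{0,1} = 2
g(5) = mex{1} = 0
g(6) = mex{1,2} = 0
g(7) = mex{0,2} = 1
g(8) = mex{0} = 1
g(9) = mex{0,1} = 2
g(10) = mex{1} = 0
g(11) = mex{1,2} = 0
g(12) = mex{0,2} = 1
g(13) = mex{0} = 1
The P-positions (g = 0) in 0..13 are 0, 1, 5, 6, 10, 11.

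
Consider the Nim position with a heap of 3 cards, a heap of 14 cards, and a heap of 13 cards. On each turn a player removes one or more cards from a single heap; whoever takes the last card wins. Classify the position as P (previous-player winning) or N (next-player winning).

P-position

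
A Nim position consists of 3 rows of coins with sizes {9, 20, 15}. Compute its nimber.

Write each in binary and XOR column by column:
  01001  (9)
  10100  (20)
  01111  (15)
  -----
  10010  (18)

18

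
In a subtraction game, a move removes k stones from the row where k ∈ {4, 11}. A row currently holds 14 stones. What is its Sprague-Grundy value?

1

Build the Grundy sequence with g(k) = mex{g(k−s) : s ∈ {4, 11}, s ≤ k}:
k:     0  1  2  3  4  5  6  7  8  9 10 11 12 13 14
g(k):  0  0  0  0  1  1  1  1  0  0  0  2  1  1  1
So g(14) = 1.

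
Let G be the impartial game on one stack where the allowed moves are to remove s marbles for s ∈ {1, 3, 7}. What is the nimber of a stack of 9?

Compute g(0), g(1), … for moves {1, 3, 7}:
g(0) = mex{} = 0
g(1) = mex{0} = 1
g(2) = mex{1} = 0
g(3) = mex{0} = 1
g(4) = mex{1} = 0
g(5) = mex{0} = 1
g(6) = mex{1} = 0
g(7) = mex{0} = 1
g(8) = mex{1} = 0
g(9) = mex{0} = 1
So g(9) = 1.

1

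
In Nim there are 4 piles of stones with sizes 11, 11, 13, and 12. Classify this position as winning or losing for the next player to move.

Winning position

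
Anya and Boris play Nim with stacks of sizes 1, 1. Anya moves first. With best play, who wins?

Boris wins

Compute the nim-sum pairwise:
1 ⊕ 1 = 0
The nim-sum is 0, so this is a P-position: the player to move is in a losing position under optimal play; Anya is about to move from it and so loses — Boris wins.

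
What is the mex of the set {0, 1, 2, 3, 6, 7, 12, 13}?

The values 0, 1, 2, 3 are all present; 4 is the first non-negative integer missing from the set.

4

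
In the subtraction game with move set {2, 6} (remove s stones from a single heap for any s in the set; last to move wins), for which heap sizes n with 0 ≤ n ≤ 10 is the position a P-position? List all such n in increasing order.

Build the Grundy sequence with g(k) = mex{g(k−s) : s ∈ {2, 6}, s ≤ k}:
g(0) = mex{} = 0
g(1) = mex{} = 0
g(2) = mex{0} = 1
g(3) = mex{0} = 1
g(4) = mex{1} = 0
g(5) = mex{1} = 0
g(6) = mex{0} = 1
g(7) = mex{0} = 1
g(8) = mex{1} = 0
g(9) = mex{1} = 0
g(10) = mex{0} = 1
The P-positions (g = 0) in 0..10 are 0, 1, 4, 5, 8, 9.

0, 1, 4, 5, 8, 9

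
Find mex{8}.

0

0 is not in the set, so the mex is 0.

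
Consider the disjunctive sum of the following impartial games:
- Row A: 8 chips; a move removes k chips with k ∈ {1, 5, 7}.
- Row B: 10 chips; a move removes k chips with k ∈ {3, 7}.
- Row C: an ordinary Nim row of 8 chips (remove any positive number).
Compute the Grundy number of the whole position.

Build the Grundy sequence for row A with g(k) = mex{g(k−s) : s ∈ {1, 5, 7}, s ≤ k}:
k:     0  1  2  3  4  5  6  7  8
g(k):  0  1  0  1  0  1  0  1  0
So g(8) = 0.
Build the Grundy sequence for row B with g(k) = mex{g(k−s) : s ∈ {3, 7}, s ≤ k}:
g(0) = mex{} = 0
g(1) = mex{} = 0
g(2) = mex{} = 0
g(3) = mex{0} = 1
g(4) = mex{0} = 1
g(5) = mex{0} = 1
g(6) = mex{1} = 0
g(7) = mex{0,1} = 2
g(8) = mex{0,1} = 2
g(9) = mex{0} = 1
g(10) = mex{1,2} = 0
So g(10) = 0.
Row C is a plain Nim row of size 8, so its Grundy value is 8.
The value of a disjunctive sum is the nim-sum of the parts.
Combined value = 0 XOR 0 XOR 8 = 8.

8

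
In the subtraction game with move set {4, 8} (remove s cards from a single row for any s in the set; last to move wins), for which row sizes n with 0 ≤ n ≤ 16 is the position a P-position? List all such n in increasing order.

0, 1, 2, 3, 12, 13, 14, 15

Build the Grundy sequence with g(k) = mex{g(k−s) : s ∈ {4, 8}, s ≤ k}:
k:     0  1  2  3  4  5  6  7  8  9 10 11 12 13 14 15 16
g(k):  0  0  0  0  1  1  1  1  2  2  2  2  0  0  0  0  1
The P-positions (g = 0) in 0..16 are 0, 1, 2, 3, 12, 13, 14, 15.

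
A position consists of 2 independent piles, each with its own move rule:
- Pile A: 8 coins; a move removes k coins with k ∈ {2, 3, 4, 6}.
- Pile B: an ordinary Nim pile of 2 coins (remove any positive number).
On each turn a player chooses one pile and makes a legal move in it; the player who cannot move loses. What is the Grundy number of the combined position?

Build the Grundy sequence for pile A with g(k) = mex{g(k−s) : s ∈ {2, 3, 4, 6}, s ≤ k}:
g(0) = mex{} = 0
g(1) = mex{} = 0
g(2) = mex{0} = 1
g(3) = mex{0} = 1
g(4) = mex{0,1} = 2
g(5) = mex{0,1} = 2
g(6) = mex{0,1,2} = 3
g(7) = mex{0,1,2} = 3
g(8) = mex{1,2,3} = 0
So g(8) = 0.
Pile B is a plain Nim pile of size 2, so its Grundy value is 2.
The value of a disjunctive sum is the nim-sum of the parts.
Combined value = 0 ⊕ 2 = 2.

2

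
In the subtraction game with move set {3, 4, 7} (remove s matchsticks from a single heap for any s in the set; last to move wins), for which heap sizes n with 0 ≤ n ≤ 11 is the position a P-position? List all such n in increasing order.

Grundy values for subtraction set {3, 4, 7}:
g(0) = mex{} = 0
g(1) = mex{} = 0
g(2) = mex{} = 0
g(3) = mex{0} = 1
g(4) = mex{0} = 1
g(5) = mex{0} = 1
g(6) = mex{0,1} = 2
g(7) = mex{0,1} = 2
g(8) = mex{0,1} = 2
g(9) = mex{0,1,2} = 3
g(10) = mex{1,2} = 0
g(11) = mex{1,2} = 0
The P-positions (g = 0) in 0..11 are 0, 1, 2, 10, 11.

0, 1, 2, 10, 11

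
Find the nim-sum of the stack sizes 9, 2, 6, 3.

Write each in binary and XOR column by column:
  1001  (9)
  0010  (2)
  0110  (6)
  0011  (3)
  ----
  1110  (14)

14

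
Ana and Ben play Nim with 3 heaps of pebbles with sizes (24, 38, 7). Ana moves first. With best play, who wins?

Nim-sum: 24 XOR 38 XOR 7 = 57.
The nim-sum is 57 ≠ 0, so this is an N-position: the player to move can win; Ana has a winning move.

Ana wins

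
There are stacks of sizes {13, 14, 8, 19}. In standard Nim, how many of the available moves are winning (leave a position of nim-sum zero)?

Write each in binary and XOR column by column:
  01101  (13)
  01110  (14)
  01000  (8)
  10011  (19)
  -----
  11000  (24)
The overall nim-sum is X = 24. A stack of size p has a winning move iff p XOR X < p (reduce it to p XOR X).
  13: 13 XOR 24 = 21 ≥ 13 — no move.
  14: 14 XOR 24 = 22 ≥ 14 — no move.
  8: 8 XOR 24 = 16 ≥ 8 — no move.
  19: 19 XOR 24 = 11 < 19 — winning move (to 11).
That gives 1 winning move.

1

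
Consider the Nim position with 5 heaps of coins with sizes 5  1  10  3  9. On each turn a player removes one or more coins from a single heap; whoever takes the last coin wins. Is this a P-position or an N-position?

N-position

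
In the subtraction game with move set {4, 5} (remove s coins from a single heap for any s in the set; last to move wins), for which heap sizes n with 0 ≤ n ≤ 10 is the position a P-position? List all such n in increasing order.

Grundy values for subtraction set {4, 5}:
g(0) = mex{} = 0
g(1) = mex{} = 0
g(2) = mex{} = 0
g(3) = mex{} = 0
g(4) = mex{0} = 1
g(5) = mex{0} = 1
g(6) = mex{0} = 1
g(7) = mex{0} = 1
g(8) = mex{0,1} = 2
g(9) = mex{1} = 0
g(10) = mex{1} = 0
The P-positions (g = 0) in 0..10 are 0, 1, 2, 3, 9, 10.

0, 1, 2, 3, 9, 10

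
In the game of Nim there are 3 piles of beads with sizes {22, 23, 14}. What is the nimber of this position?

Bitwise XOR of the heap sizes:
  10110  (22)
  10111  (23)
  01110  (14)
  -----
  01111  (15)

15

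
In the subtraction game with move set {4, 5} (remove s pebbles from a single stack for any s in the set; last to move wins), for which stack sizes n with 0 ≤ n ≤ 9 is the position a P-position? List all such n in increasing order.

Grundy values for subtraction set {4, 5}:
g(0) = mex{} = 0
g(1) = mex{} = 0
g(2) = mex{} = 0
g(3) = mex{} = 0
g(4) = mex{0} = 1
g(5) = mex{0} = 1
g(6) = mex{0} = 1
g(7) = mex{0} = 1
g(8) = mex{0,1} = 2
g(9) = mex{1} = 0
The P-positions (g = 0) in 0..9 are 0, 1, 2, 3, 9.

0, 1, 2, 3, 9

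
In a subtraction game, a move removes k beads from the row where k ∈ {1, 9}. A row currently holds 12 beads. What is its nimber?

Grundy values for subtraction set {1, 9}:
g(0) = mex{} = 0
g(1) = mex{0} = 1
g(2) = mex{1} = 0
g(3) = mex{0} = 1
g(4) = mex{1} = 0
g(5) = mex{0} = 1
g(6) = mex{1} = 0
g(7) = mex{0} = 1
g(8) = mex{1} = 0
g(9) = mex{0} = 1
g(10) = mex{1} = 0
g(11) = mex{0} = 1
g(12) = mex{1} = 0
So g(12) = 0.

0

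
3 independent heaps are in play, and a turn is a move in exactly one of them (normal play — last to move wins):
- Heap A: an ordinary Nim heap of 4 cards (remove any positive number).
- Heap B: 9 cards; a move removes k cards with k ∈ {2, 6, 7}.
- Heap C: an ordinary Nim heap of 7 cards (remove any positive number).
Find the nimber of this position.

Heap A is a plain Nim heap of size 4, so its Grundy value is 4.
Build the Grundy sequence for heap B with g(k) = mex{g(k−s) : s ∈ {2, 6, 7}, s ≤ k}:
g(0) = mex{} = 0
g(1) = mex{} = 0
g(2) = mex{0} = 1
g(3) = mex{0} = 1
g(4) = mex{1} = 0
g(5) = mex{1} = 0
g(6) = mex{0} = 1
g(7) = mex{0} = 1
g(8) = mex{0,1} = 2
g(9) = mex{1} = 0
So g(9) = 0.
Heap C is a plain Nim heap of size 7, so its Grundy value is 7.
The value of a disjunctive sum is the nim-sum of the parts.
Combined value = 4 ⊕ 0 ⊕ 7 = 3.

3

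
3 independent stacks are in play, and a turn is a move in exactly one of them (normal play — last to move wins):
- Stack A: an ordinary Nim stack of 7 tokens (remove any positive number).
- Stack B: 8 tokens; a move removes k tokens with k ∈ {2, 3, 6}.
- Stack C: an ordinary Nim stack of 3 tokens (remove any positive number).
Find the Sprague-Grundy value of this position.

Stack A is a plain Nim stack of size 7, so its Grundy value is 7.
Grundy values for stack B (subtraction set {2, 3, 6}):
k:     0  1  2  3  4  5  6  7  8
g(k):  0  0  1  1  2  0  3  1  2
So g(8) = 2.
Stack C is a plain Nim stack of size 3, so its Grundy value is 3.
The value of a disjunctive sum is the nim-sum of the parts.
Combined value = 7 ⊕ 2 ⊕ 3 = 6.

6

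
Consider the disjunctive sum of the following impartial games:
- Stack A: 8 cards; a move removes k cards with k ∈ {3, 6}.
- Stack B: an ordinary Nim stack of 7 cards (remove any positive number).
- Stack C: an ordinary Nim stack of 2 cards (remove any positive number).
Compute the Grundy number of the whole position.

Grundy values for stack A (subtraction set {3, 6}):
k:     0  1  2  3  4  5  6  7  8
g(k):  0  0  0  1  1  1  2  2  2
So g(8) = 2.
Stack B is a plain Nim stack of size 7, so its Grundy value is 7.
Stack C is a plain Nim stack of size 2, so its Grundy value is 2.
The value of a disjunctive sum is the nim-sum of the parts.
Combined value = 2 XOR 7 XOR 2 = 7.

7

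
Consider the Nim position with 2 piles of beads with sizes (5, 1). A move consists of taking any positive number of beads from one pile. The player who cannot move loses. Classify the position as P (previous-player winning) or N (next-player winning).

Nim-sum: 5 ⊕ 1 = 4.
The nim-sum is 4 ≠ 0, so this is an N-position: the player to move can win.

N-position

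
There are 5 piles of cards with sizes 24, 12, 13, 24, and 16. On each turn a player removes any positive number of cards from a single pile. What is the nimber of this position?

17

Nim-sum: 24 XOR 12 XOR 13 XOR 24 XOR 16 = 17.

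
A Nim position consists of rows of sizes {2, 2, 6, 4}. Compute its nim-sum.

Compute the nim-sum pairwise:
2 ^ 2 = 0
0 ^ 6 = 6
6 ^ 4 = 2

2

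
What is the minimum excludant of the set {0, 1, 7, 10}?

2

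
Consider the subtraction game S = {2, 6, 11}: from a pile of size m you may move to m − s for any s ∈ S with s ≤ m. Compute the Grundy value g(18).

0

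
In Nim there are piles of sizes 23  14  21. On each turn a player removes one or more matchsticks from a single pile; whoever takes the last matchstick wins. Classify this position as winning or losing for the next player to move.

Winning position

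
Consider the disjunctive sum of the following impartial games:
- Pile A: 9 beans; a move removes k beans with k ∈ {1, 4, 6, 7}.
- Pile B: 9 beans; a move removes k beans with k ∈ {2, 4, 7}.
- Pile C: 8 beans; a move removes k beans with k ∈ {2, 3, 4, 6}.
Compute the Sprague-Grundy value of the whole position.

2

Build the Grundy sequence for pile A with g(k) = mex{g(k−s) : s ∈ {1, 4, 6, 7}, s ≤ k}:
k:     0  1  2  3  4  5  6  7  8  9
g(k):  0  1  0  1  2  0  1  2  3  2
So g(9) = 2.
Build the Grundy sequence for pile B with g(k) = mex{g(k−s) : s ∈ {2, 4, 7}, s ≤ k}:
g(0) = mex{} = 0
g(1) = mex{} = 0
g(2) = mex{0} = 1
g(3) = mex{0} = 1
g(4) = mex{0,1} = 2
g(5) = mex{0,1} = 2
g(6) = mex{1,2} = 0
g(7) = mex{0,1,2} = 3
g(8) = mex{0,2} = 1
g(9) = mex{1,2,3} = 0
So g(9) = 0.
For pile C, compute g(0), g(1), … with moves {2, 3, 4, 6}:
k:     0  1  2  3  4  5  6  7  8
g(k):  0  0  1  1  2  2  3  3  0
So g(8) = 0.
The value of a disjunctive sum is the nim-sum of the parts.
Combined value = 2 XOR 0 XOR 0 = 2.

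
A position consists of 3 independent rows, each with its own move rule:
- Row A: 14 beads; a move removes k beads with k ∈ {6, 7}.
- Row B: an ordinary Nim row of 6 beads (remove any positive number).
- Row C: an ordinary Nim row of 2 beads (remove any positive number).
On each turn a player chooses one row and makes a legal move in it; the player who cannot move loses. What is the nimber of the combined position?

For row A, compute g(0), g(1), … with moves {6, 7}:
g(0) = mex{} = 0
g(1) = mex{} = 0
g(2) = mex{} = 0
g(3) = mex{} = 0
g(4) = mex{} = 0
g(5) = mex{} = 0
g(6) = mex{0} = 1
g(7) = mex{0} = 1
g(8) = mex{0} = 1
g(9) = mex{0} = 1
g(10) = mex{0} = 1
g(11) = mex{0} = 1
g(12) = mex{0,1} = 2
g(13) = mex{1} = 0
g(14) = mex{1} = 0
So g(14) = 0.
Row B is a plain Nim row of size 6, so its Grundy value is 6.
Row C is a plain Nim row of size 2, so its Grundy value is 2.
The value of a disjunctive sum is the nim-sum of the parts.
Combined value = 0 ⊕ 6 ⊕ 2 = 4.

4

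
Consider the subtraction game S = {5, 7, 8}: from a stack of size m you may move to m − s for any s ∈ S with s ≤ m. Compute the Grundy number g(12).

2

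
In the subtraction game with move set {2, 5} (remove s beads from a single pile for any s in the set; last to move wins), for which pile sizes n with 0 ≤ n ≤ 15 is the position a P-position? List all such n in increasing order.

Build the Grundy sequence with g(k) = mex{g(k−s) : s ∈ {2, 5}, s ≤ k}:
k:     0  1  2  3  4  5  6  7  8  9 10 11 12 13 14 15
g(k):  0  0  1  1  0  2  1  0  0  1  1  0  2  1  0  0
The P-positions (g = 0) in 0..15 are 0, 1, 4, 7, 8, 11, 14, 15.

0, 1, 4, 7, 8, 11, 14, 15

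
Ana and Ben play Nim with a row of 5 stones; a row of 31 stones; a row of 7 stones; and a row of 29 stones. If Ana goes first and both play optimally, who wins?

In binary:
  00101  (5)
  11111  (31)
  00111  (7)
  11101  (29)
  -----
  00000  (0)
The nim-sum is 0, so this is a P-position: the player to move is in a losing position under optimal play; Ana is about to move from it and so loses — Ben wins.

Ben wins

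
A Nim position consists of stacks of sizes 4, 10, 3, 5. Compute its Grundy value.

Compute the nim-sum pairwise:
4 ⊕ 10 = 14
14 ⊕ 3 = 13
13 ⊕ 5 = 8

8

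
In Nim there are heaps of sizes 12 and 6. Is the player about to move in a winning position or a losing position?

Winning position

Compute the nim-sum pairwise:
12 ^ 6 = 10
The nim-sum is 10 ≠ 0, so this is an N-position: the player to move can win.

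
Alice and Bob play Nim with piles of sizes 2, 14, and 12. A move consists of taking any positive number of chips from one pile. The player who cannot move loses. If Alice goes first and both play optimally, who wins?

Bob wins

In binary:
  0010  (2)
  1110  (14)
  1100  (12)
  ----
  0000  (0)
The nim-sum is 0, so this is a P-position: the player to move is in a losing position under optimal play; Alice is about to move from it and so loses — Bob wins.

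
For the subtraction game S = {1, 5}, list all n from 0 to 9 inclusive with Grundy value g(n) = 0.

0, 2, 4, 6, 8

Build the Grundy sequence with g(k) = mex{g(k−s) : s ∈ {1, 5}, s ≤ k}:
k:     0  1  2  3  4  5  6  7  8  9
g(k):  0  1  0  1  0  1  0  1  0  1
The P-positions (g = 0) in 0..9 are 0, 2, 4, 6, 8.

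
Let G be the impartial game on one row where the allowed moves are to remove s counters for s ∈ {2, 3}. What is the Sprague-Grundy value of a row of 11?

Compute g(0), g(1), … for moves {2, 3}:
g(0) = mex{} = 0
g(1) = mex{} = 0
g(2) = mex{0} = 1
g(3) = mex{0} = 1
g(4) = mex{0,1} = 2
g(5) = mex{1} = 0
g(6) = mex{1,2} = 0
g(7) = mex{0,2} = 1
g(8) = mex{0} = 1
g(9) = mex{0,1} = 2
g(10) = mex{1} = 0
g(11) = mex{1,2} = 0
So g(11) = 0.

0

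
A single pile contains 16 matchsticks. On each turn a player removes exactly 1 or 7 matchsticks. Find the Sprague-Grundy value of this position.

Grundy values for subtraction set {1, 7}:
k:     0  1  2  3  4  5  6  7  8  9 10 11 12 13 14 15 16
g(k):  0  1  0  1  0  1  0  1  0  1  0  1  0  1  0  1  0
So g(16) = 0.

0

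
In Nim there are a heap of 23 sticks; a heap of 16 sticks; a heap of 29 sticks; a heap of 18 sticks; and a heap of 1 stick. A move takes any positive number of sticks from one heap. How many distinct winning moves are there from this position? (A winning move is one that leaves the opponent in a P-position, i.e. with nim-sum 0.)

Nim-sum: 23 ^ 16 ^ 29 ^ 18 ^ 1 = 9.
The overall nim-sum is X = 9. A heap of size p has a winning move iff p XOR X < p (reduce it to p XOR X).
  23: 23 XOR 9 = 30 ≥ 23 — no move.
  16: 16 XOR 9 = 25 ≥ 16 — no move.
  29: 29 XOR 9 = 20 < 29 — winning move (to 20).
  18: 18 XOR 9 = 27 ≥ 18 — no move.
  1: 1 XOR 9 = 8 ≥ 1 — no move.
That gives 1 winning move.

1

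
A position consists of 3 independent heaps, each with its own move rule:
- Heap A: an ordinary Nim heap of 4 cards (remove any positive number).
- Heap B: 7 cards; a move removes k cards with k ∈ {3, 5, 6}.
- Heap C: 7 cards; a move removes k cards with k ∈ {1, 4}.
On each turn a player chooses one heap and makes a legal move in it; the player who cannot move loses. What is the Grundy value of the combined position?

Heap A is a plain Nim heap of size 4, so its Grundy value is 4.
For heap B, compute g(0), g(1), … with moves {3, 5, 6}:
g(0) = mex{} = 0
g(1) = mex{} = 0
g(2) = mex{} = 0
g(3) = mex{0} = 1
g(4) = mex{0} = 1
g(5) = mex{0} = 1
g(6) = mex{0,1} = 2
g(7) = mex{0,1} = 2
So g(7) = 2.
Build the Grundy sequence for heap C with g(k) = mex{g(k−s) : s ∈ {1, 4}, s ≤ k}:
k:     0  1  2  3  4  5  6  7
g(k):  0  1  0  1  2  0  1  0
So g(7) = 0.
The value of a disjunctive sum is the nim-sum of the parts.
Combined value = 4 ⊕ 2 ⊕ 0 = 6.

6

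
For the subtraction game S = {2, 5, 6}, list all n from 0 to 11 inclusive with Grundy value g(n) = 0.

0, 1, 4, 8, 11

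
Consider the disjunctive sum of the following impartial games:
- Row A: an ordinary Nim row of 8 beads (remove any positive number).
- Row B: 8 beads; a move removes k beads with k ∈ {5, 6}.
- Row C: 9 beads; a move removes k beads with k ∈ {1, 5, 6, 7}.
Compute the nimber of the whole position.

Row A is a plain Nim row of size 8, so its Grundy value is 8.
Build the Grundy sequence for row B with g(k) = mex{g(k−s) : s ∈ {5, 6}, s ≤ k}:
k:     0  1  2  3  4  5  6  7  8
g(k):  0  0  0  0  0  1  1  1  1
So g(8) = 1.
Grundy values for row C (subtraction set {1, 5, 6, 7}):
k:     0  1  2  3  4  5  6  7  8  9
g(k):  0  1  0  1  0  1  2  3  2  3
So g(9) = 3.
By the Sprague-Grundy theorem, the Grundy value of a sum of independent games is the XOR of the component values.
Combined value = 8 ⊕ 1 ⊕ 3 = 10.

10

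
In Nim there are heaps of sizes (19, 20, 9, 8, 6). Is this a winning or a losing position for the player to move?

Compute the nim-sum pairwise:
19 XOR 20 = 7
7 XOR 9 = 14
14 XOR 8 = 6
6 XOR 6 = 0
The nim-sum is 0, so this is a P-position: the player to move is in a losing position under optimal play.

Losing position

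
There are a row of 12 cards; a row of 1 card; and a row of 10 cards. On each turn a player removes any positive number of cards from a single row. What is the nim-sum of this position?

7

Write each in binary and XOR column by column:
  1100  (12)
  0001  (1)
  1010  (10)
  ----
  0111  (7)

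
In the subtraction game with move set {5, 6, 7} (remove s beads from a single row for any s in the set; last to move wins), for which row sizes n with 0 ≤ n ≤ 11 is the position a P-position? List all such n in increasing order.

0, 1, 2, 3, 4

Build the Grundy sequence with g(k) = mex{g(k−s) : s ∈ {5, 6, 7}, s ≤ k}:
g(0) = mex{} = 0
g(1) = mex{} = 0
g(2) = mex{} = 0
g(3) = mex{} = 0
g(4) = mex{} = 0
g(5) = mex{0} = 1
g(6) = mex{0} = 1
g(7) = mex{0} = 1
g(8) = mex{0} = 1
g(9) = mex{0} = 1
g(10) = mex{0,1} = 2
g(11) = mex{0,1} = 2
The P-positions (g = 0) in 0..11 are 0, 1, 2, 3, 4.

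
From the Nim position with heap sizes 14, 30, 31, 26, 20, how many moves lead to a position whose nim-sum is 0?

1

Compute the nim-sum pairwise:
14 ⊕ 30 = 16
16 ⊕ 31 = 15
15 ⊕ 26 = 21
21 ⊕ 20 = 1
The overall nim-sum is X = 1. A heap of size p has a winning move iff p XOR X < p (reduce it to p XOR X).
  14: 14 XOR 1 = 15 ≥ 14 — no move.
  30: 30 XOR 1 = 31 ≥ 30 — no move.
  31: 31 XOR 1 = 30 < 31 — winning move (to 30).
  26: 26 XOR 1 = 27 ≥ 26 — no move.
  20: 20 XOR 1 = 21 ≥ 20 — no move.
That gives 1 winning move.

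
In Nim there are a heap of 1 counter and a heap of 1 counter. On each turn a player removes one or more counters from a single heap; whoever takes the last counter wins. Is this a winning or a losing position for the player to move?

Losing position

Compute the nim-sum pairwise:
1 ^ 1 = 0
The nim-sum is 0, so this is a P-position: the player to move is in a losing position under optimal play.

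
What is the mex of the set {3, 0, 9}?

1

0 is in the set but 1 is not, so the mex is 1.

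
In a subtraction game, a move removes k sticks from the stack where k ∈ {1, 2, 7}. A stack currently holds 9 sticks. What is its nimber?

0

Compute g(0), g(1), … for moves {1, 2, 7}:
k:     0  1  2  3  4  5  6  7  8  9
g(k):  0  1  2  0  1  2  0  1  2  0
So g(9) = 0.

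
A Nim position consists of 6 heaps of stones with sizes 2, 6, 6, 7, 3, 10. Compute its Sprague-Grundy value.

Bitwise XOR of the heap sizes:
  0010  (2)
  0110  (6)
  0110  (6)
  0111  (7)
  0011  (3)
  1010  (10)
  ----
  1100  (12)

12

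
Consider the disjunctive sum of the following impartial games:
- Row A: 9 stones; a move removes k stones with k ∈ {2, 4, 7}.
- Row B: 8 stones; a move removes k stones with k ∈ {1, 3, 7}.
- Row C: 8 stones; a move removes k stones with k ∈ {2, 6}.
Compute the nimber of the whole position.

Grundy values for row A (subtraction set {2, 4, 7}):
g(0) = mex{} = 0
g(1) = mex{} = 0
g(2) = mex{0} = 1
g(3) = mex{0} = 1
g(4) = mex{0,1} = 2
g(5) = mex{0,1} = 2
g(6) = mex{1,2} = 0
g(7) = mex{0,1,2} = 3
g(8) = mex{0,2} = 1
g(9) = mex{1,2,3} = 0
So g(9) = 0.
Grundy values for row B (subtraction set {1, 3, 7}):
g(0) = mex{} = 0
g(1) = mex{0} = 1
g(2) = mex{1} = 0
g(3) = mex{0} = 1
g(4) = mex{1} = 0
g(5) = mex{0} = 1
g(6) = mex{1} = 0
g(7) = mex{0} = 1
g(8) = mex{1} = 0
So g(8) = 0.
Build the Grundy sequence for row C with g(k) = mex{g(k−s) : s ∈ {2, 6}, s ≤ k}:
k:     0  1  2  3  4  5  6  7  8
g(k):  0  0  1  1  0  0  1  1  0
So g(8) = 0.
The value of a disjunctive sum is the nim-sum of the parts.
Combined value = 0 XOR 0 XOR 0 = 0.

0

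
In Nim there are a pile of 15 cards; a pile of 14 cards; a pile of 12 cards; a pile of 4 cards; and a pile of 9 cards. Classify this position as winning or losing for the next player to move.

Write each in binary and XOR column by column:
  1111  (15)
  1110  (14)
  1100  (12)
  0100  (4)
  1001  (9)
  ----
  0000  (0)
The nim-sum is 0, so this is a P-position: the player to move is in a losing position under optimal play.

Losing position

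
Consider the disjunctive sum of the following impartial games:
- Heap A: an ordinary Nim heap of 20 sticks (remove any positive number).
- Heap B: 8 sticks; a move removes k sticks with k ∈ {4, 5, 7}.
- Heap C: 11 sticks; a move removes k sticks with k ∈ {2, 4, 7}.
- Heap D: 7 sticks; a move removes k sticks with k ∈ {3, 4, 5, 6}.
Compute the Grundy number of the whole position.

Heap A is a plain Nim heap of size 20, so its Grundy value is 20.
Grundy values for heap B (subtraction set {4, 5, 7}):
g(0) = mex{} = 0
g(1) = mex{} = 0
g(2) = mex{} = 0
g(3) = mex{} = 0
g(4) = mex{0} = 1
g(5) = mex{0} = 1
g(6) = mex{0} = 1
g(7) = mex{0} = 1
g(8) = mex{0,1} = 2
So g(8) = 2.
Build the Grundy sequence for heap C with g(k) = mex{g(k−s) : s ∈ {2, 4, 7}, s ≤ k}:
g(0) = mex{} = 0
g(1) = mex{} = 0
g(2) = mex{0} = 1
g(3) = mex{0} = 1
g(4) = mex{0,1} = 2
g(5) = mex{0,1} = 2
g(6) = mex{1,2} = 0
g(7) = mex{0,1,2} = 3
g(8) = mex{0,2} = 1
g(9) = mex{1,2,3} = 0
g(10) = mex{0,1} = 2
g(11) = mex{0,2,3} = 1
So g(11) = 1.
Grundy values for heap D (subtraction set {3, 4, 5, 6}):
k:     0  1  2  3  4  5  6  7
g(k):  0  0  0  1  1  1  2  2
So g(7) = 2.
The value of a disjunctive sum is the nim-sum of the parts.
Combined value = 20 XOR 2 XOR 1 XOR 2 = 21.

21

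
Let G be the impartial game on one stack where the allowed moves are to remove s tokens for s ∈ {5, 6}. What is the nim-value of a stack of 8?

1

Compute g(0), g(1), … for moves {5, 6}:
k:     0  1  2  3  4  5  6  7  8
g(k):  0  0  0  0  0  1  1  1  1
So g(8) = 1.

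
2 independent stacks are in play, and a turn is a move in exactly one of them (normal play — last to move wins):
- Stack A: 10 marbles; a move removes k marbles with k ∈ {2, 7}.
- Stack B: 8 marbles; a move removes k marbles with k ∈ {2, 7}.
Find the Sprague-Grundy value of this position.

2

For stack A, compute g(0), g(1), … with moves {2, 7}:
g(0) = mex{} = 0
g(1) = mex{} = 0
g(2) = mex{0} = 1
g(3) = mex{0} = 1
g(4) = mex{1} = 0
g(5) = mex{1} = 0
g(6) = mex{0} = 1
g(7) = mex{0} = 1
g(8) = mex{0,1} = 2
g(9) = mex{1} = 0
g(10) = mex{1,2} = 0
So g(10) = 0.
Build the Grundy sequence for stack B with g(k) = mex{g(k−s) : s ∈ {2, 7}, s ≤ k}:
g(0) = mex{} = 0
g(1) = mex{} = 0
g(2) = mex{0} = 1
g(3) = mex{0} = 1
g(4) = mex{1} = 0
g(5) = mex{1} = 0
g(6) = mex{0} = 1
g(7) = mex{0} = 1
g(8) = mex{0,1} = 2
So g(8) = 2.
By the Sprague-Grundy theorem, the Grundy value of a sum of independent games is the XOR of the component values.
Combined value = 0 ⊕ 2 = 2.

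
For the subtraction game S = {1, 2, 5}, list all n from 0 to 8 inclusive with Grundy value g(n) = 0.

Compute g(0), g(1), … for moves {1, 2, 5}:
k:     0  1  2  3  4  5  6  7  8
g(k):  0  1  2  0  1  2  0  1  2
The P-positions (g = 0) in 0..8 are 0, 3, 6.

0, 3, 6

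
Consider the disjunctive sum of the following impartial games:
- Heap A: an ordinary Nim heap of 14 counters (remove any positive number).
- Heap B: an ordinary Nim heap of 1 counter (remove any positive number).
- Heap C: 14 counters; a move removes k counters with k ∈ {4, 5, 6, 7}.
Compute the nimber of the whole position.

Heap A is a plain Nim heap of size 14, so its Grundy value is 14.
Heap B is a plain Nim heap of size 1, so its Grundy value is 1.
For heap C, compute g(0), g(1), … with moves {4, 5, 6, 7}:
g(0) = mex{} = 0
g(1) = mex{} = 0
g(2) = mex{} = 0
g(3) = mex{} = 0
g(4) = mex{0} = 1
g(5) = mex{0} = 1
g(6) = mex{0} = 1
g(7) = mex{0} = 1
g(8) = mex{0,1} = 2
g(9) = mex{0,1} = 2
g(10) = mex{0,1} = 2
g(11) = mex{1} = 0
g(12) = mex{1,2} = 0
g(13) = mex{1,2} = 0
g(14) = mex{1,2} = 0
So g(14) = 0.
By the Sprague-Grundy theorem, the Grundy value of a sum of independent games is the XOR of the component values.
Combined value = 14 ⊕ 1 ⊕ 0 = 15.

15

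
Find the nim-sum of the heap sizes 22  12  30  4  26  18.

8

Bitwise XOR of the heap sizes:
  10110  (22)
  01100  (12)
  11110  (30)
  00100  (4)
  11010  (26)
  10010  (18)
  -----
  01000  (8)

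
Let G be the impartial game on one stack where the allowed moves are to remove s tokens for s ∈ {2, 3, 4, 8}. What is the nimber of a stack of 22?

Compute g(0), g(1), … for moves {2, 3, 4, 8}:
k:     0  1  2  3  4  5  6  7  8  9 10 11 12 13 14 15 16 17 18 19 20 21 22
g(k):  0  0  1  1  2  2  0  0  1  1  2  2  0  0  1  1  2  2  0  0  1  1  2
So g(22) = 2.

2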